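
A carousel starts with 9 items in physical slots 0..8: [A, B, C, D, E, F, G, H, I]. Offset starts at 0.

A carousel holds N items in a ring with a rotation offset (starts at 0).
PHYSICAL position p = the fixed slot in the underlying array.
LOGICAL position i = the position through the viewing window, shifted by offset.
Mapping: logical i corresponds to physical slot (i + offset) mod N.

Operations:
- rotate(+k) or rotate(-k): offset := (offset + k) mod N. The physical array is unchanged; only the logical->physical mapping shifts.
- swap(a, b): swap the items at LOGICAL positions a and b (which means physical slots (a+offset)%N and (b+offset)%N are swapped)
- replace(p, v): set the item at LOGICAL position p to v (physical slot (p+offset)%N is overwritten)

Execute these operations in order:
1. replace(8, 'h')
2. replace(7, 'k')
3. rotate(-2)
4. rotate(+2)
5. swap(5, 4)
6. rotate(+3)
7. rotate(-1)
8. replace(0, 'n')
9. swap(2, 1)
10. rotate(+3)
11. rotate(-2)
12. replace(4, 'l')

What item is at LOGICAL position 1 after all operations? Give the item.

After op 1 (replace(8, 'h')): offset=0, physical=[A,B,C,D,E,F,G,H,h], logical=[A,B,C,D,E,F,G,H,h]
After op 2 (replace(7, 'k')): offset=0, physical=[A,B,C,D,E,F,G,k,h], logical=[A,B,C,D,E,F,G,k,h]
After op 3 (rotate(-2)): offset=7, physical=[A,B,C,D,E,F,G,k,h], logical=[k,h,A,B,C,D,E,F,G]
After op 4 (rotate(+2)): offset=0, physical=[A,B,C,D,E,F,G,k,h], logical=[A,B,C,D,E,F,G,k,h]
After op 5 (swap(5, 4)): offset=0, physical=[A,B,C,D,F,E,G,k,h], logical=[A,B,C,D,F,E,G,k,h]
After op 6 (rotate(+3)): offset=3, physical=[A,B,C,D,F,E,G,k,h], logical=[D,F,E,G,k,h,A,B,C]
After op 7 (rotate(-1)): offset=2, physical=[A,B,C,D,F,E,G,k,h], logical=[C,D,F,E,G,k,h,A,B]
After op 8 (replace(0, 'n')): offset=2, physical=[A,B,n,D,F,E,G,k,h], logical=[n,D,F,E,G,k,h,A,B]
After op 9 (swap(2, 1)): offset=2, physical=[A,B,n,F,D,E,G,k,h], logical=[n,F,D,E,G,k,h,A,B]
After op 10 (rotate(+3)): offset=5, physical=[A,B,n,F,D,E,G,k,h], logical=[E,G,k,h,A,B,n,F,D]
After op 11 (rotate(-2)): offset=3, physical=[A,B,n,F,D,E,G,k,h], logical=[F,D,E,G,k,h,A,B,n]
After op 12 (replace(4, 'l')): offset=3, physical=[A,B,n,F,D,E,G,l,h], logical=[F,D,E,G,l,h,A,B,n]

Answer: D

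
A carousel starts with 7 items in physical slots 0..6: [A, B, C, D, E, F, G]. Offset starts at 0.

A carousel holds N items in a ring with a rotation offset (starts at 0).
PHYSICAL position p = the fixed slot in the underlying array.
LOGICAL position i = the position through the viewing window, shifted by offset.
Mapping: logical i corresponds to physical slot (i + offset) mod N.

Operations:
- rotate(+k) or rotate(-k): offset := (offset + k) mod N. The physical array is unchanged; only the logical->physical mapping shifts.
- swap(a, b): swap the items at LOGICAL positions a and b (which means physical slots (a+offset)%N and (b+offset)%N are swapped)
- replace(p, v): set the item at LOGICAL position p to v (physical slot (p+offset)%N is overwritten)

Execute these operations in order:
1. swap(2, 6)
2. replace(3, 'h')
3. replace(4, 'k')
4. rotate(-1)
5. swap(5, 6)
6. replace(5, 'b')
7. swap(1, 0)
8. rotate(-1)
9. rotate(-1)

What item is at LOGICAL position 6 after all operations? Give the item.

After op 1 (swap(2, 6)): offset=0, physical=[A,B,G,D,E,F,C], logical=[A,B,G,D,E,F,C]
After op 2 (replace(3, 'h')): offset=0, physical=[A,B,G,h,E,F,C], logical=[A,B,G,h,E,F,C]
After op 3 (replace(4, 'k')): offset=0, physical=[A,B,G,h,k,F,C], logical=[A,B,G,h,k,F,C]
After op 4 (rotate(-1)): offset=6, physical=[A,B,G,h,k,F,C], logical=[C,A,B,G,h,k,F]
After op 5 (swap(5, 6)): offset=6, physical=[A,B,G,h,F,k,C], logical=[C,A,B,G,h,F,k]
After op 6 (replace(5, 'b')): offset=6, physical=[A,B,G,h,b,k,C], logical=[C,A,B,G,h,b,k]
After op 7 (swap(1, 0)): offset=6, physical=[C,B,G,h,b,k,A], logical=[A,C,B,G,h,b,k]
After op 8 (rotate(-1)): offset=5, physical=[C,B,G,h,b,k,A], logical=[k,A,C,B,G,h,b]
After op 9 (rotate(-1)): offset=4, physical=[C,B,G,h,b,k,A], logical=[b,k,A,C,B,G,h]

Answer: h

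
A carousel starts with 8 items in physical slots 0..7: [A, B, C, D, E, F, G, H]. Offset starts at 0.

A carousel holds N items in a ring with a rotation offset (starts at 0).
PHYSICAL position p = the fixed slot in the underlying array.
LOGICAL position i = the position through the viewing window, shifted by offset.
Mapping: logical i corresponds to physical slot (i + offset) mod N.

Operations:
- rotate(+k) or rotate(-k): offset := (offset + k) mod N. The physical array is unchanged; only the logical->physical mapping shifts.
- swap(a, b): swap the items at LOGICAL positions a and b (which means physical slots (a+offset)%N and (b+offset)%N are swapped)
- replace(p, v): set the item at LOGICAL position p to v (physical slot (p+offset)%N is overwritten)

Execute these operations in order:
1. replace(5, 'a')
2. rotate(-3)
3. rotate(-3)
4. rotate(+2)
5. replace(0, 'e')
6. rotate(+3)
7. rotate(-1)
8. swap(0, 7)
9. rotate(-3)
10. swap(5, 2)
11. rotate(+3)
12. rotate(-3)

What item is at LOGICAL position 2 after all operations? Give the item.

Answer: A

Derivation:
After op 1 (replace(5, 'a')): offset=0, physical=[A,B,C,D,E,a,G,H], logical=[A,B,C,D,E,a,G,H]
After op 2 (rotate(-3)): offset=5, physical=[A,B,C,D,E,a,G,H], logical=[a,G,H,A,B,C,D,E]
After op 3 (rotate(-3)): offset=2, physical=[A,B,C,D,E,a,G,H], logical=[C,D,E,a,G,H,A,B]
After op 4 (rotate(+2)): offset=4, physical=[A,B,C,D,E,a,G,H], logical=[E,a,G,H,A,B,C,D]
After op 5 (replace(0, 'e')): offset=4, physical=[A,B,C,D,e,a,G,H], logical=[e,a,G,H,A,B,C,D]
After op 6 (rotate(+3)): offset=7, physical=[A,B,C,D,e,a,G,H], logical=[H,A,B,C,D,e,a,G]
After op 7 (rotate(-1)): offset=6, physical=[A,B,C,D,e,a,G,H], logical=[G,H,A,B,C,D,e,a]
After op 8 (swap(0, 7)): offset=6, physical=[A,B,C,D,e,G,a,H], logical=[a,H,A,B,C,D,e,G]
After op 9 (rotate(-3)): offset=3, physical=[A,B,C,D,e,G,a,H], logical=[D,e,G,a,H,A,B,C]
After op 10 (swap(5, 2)): offset=3, physical=[G,B,C,D,e,A,a,H], logical=[D,e,A,a,H,G,B,C]
After op 11 (rotate(+3)): offset=6, physical=[G,B,C,D,e,A,a,H], logical=[a,H,G,B,C,D,e,A]
After op 12 (rotate(-3)): offset=3, physical=[G,B,C,D,e,A,a,H], logical=[D,e,A,a,H,G,B,C]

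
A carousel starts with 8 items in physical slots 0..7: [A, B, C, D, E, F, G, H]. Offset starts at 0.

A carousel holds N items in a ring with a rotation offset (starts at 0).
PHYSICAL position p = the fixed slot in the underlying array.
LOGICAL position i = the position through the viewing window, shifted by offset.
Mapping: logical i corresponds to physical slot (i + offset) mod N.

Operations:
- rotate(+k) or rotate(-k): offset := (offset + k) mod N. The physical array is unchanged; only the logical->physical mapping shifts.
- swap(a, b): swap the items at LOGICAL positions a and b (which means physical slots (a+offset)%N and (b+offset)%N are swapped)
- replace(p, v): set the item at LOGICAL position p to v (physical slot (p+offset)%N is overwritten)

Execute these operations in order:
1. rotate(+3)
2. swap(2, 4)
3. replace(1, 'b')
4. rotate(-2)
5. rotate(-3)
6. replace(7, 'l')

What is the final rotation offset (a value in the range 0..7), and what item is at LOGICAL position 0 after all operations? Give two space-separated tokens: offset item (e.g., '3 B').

After op 1 (rotate(+3)): offset=3, physical=[A,B,C,D,E,F,G,H], logical=[D,E,F,G,H,A,B,C]
After op 2 (swap(2, 4)): offset=3, physical=[A,B,C,D,E,H,G,F], logical=[D,E,H,G,F,A,B,C]
After op 3 (replace(1, 'b')): offset=3, physical=[A,B,C,D,b,H,G,F], logical=[D,b,H,G,F,A,B,C]
After op 4 (rotate(-2)): offset=1, physical=[A,B,C,D,b,H,G,F], logical=[B,C,D,b,H,G,F,A]
After op 5 (rotate(-3)): offset=6, physical=[A,B,C,D,b,H,G,F], logical=[G,F,A,B,C,D,b,H]
After op 6 (replace(7, 'l')): offset=6, physical=[A,B,C,D,b,l,G,F], logical=[G,F,A,B,C,D,b,l]

Answer: 6 G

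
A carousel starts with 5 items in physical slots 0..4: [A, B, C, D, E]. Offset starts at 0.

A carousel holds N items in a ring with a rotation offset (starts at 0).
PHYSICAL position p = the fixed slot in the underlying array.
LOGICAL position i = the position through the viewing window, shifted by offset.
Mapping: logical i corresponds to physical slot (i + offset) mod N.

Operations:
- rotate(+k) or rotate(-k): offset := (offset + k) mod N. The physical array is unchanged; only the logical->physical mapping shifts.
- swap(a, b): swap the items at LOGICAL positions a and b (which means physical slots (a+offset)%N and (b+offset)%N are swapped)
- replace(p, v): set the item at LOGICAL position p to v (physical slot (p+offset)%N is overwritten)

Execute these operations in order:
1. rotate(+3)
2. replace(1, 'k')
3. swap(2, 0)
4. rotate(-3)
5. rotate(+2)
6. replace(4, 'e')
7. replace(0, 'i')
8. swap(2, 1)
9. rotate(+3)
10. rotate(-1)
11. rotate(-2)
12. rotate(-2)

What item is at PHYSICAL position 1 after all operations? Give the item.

Answer: e

Derivation:
After op 1 (rotate(+3)): offset=3, physical=[A,B,C,D,E], logical=[D,E,A,B,C]
After op 2 (replace(1, 'k')): offset=3, physical=[A,B,C,D,k], logical=[D,k,A,B,C]
After op 3 (swap(2, 0)): offset=3, physical=[D,B,C,A,k], logical=[A,k,D,B,C]
After op 4 (rotate(-3)): offset=0, physical=[D,B,C,A,k], logical=[D,B,C,A,k]
After op 5 (rotate(+2)): offset=2, physical=[D,B,C,A,k], logical=[C,A,k,D,B]
After op 6 (replace(4, 'e')): offset=2, physical=[D,e,C,A,k], logical=[C,A,k,D,e]
After op 7 (replace(0, 'i')): offset=2, physical=[D,e,i,A,k], logical=[i,A,k,D,e]
After op 8 (swap(2, 1)): offset=2, physical=[D,e,i,k,A], logical=[i,k,A,D,e]
After op 9 (rotate(+3)): offset=0, physical=[D,e,i,k,A], logical=[D,e,i,k,A]
After op 10 (rotate(-1)): offset=4, physical=[D,e,i,k,A], logical=[A,D,e,i,k]
After op 11 (rotate(-2)): offset=2, physical=[D,e,i,k,A], logical=[i,k,A,D,e]
After op 12 (rotate(-2)): offset=0, physical=[D,e,i,k,A], logical=[D,e,i,k,A]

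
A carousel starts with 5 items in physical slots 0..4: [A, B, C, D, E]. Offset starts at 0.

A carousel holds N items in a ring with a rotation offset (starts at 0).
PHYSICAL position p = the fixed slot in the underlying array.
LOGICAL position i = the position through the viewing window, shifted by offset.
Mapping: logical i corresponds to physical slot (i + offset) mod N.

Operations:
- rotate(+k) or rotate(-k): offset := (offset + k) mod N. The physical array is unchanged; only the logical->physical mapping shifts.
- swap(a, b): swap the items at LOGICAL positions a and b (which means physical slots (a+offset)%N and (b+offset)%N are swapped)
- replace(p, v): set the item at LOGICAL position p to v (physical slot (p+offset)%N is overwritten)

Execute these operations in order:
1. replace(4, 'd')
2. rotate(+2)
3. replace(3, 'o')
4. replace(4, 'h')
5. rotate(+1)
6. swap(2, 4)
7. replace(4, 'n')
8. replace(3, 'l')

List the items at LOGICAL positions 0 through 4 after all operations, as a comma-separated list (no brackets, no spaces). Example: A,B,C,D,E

Answer: D,d,C,l,n

Derivation:
After op 1 (replace(4, 'd')): offset=0, physical=[A,B,C,D,d], logical=[A,B,C,D,d]
After op 2 (rotate(+2)): offset=2, physical=[A,B,C,D,d], logical=[C,D,d,A,B]
After op 3 (replace(3, 'o')): offset=2, physical=[o,B,C,D,d], logical=[C,D,d,o,B]
After op 4 (replace(4, 'h')): offset=2, physical=[o,h,C,D,d], logical=[C,D,d,o,h]
After op 5 (rotate(+1)): offset=3, physical=[o,h,C,D,d], logical=[D,d,o,h,C]
After op 6 (swap(2, 4)): offset=3, physical=[C,h,o,D,d], logical=[D,d,C,h,o]
After op 7 (replace(4, 'n')): offset=3, physical=[C,h,n,D,d], logical=[D,d,C,h,n]
After op 8 (replace(3, 'l')): offset=3, physical=[C,l,n,D,d], logical=[D,d,C,l,n]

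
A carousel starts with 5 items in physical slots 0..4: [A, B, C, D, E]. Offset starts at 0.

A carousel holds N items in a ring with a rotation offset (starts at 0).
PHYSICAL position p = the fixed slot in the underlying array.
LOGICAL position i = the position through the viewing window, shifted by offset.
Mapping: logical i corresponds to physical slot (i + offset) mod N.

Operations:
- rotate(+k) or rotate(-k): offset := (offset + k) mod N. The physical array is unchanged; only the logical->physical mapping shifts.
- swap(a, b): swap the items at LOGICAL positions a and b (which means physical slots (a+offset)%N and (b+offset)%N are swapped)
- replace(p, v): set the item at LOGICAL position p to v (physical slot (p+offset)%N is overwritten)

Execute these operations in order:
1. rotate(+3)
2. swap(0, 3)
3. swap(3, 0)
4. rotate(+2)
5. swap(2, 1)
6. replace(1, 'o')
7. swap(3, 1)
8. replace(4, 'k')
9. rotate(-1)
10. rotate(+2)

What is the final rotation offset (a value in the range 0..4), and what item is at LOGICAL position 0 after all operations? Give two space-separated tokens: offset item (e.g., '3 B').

Answer: 1 D

Derivation:
After op 1 (rotate(+3)): offset=3, physical=[A,B,C,D,E], logical=[D,E,A,B,C]
After op 2 (swap(0, 3)): offset=3, physical=[A,D,C,B,E], logical=[B,E,A,D,C]
After op 3 (swap(3, 0)): offset=3, physical=[A,B,C,D,E], logical=[D,E,A,B,C]
After op 4 (rotate(+2)): offset=0, physical=[A,B,C,D,E], logical=[A,B,C,D,E]
After op 5 (swap(2, 1)): offset=0, physical=[A,C,B,D,E], logical=[A,C,B,D,E]
After op 6 (replace(1, 'o')): offset=0, physical=[A,o,B,D,E], logical=[A,o,B,D,E]
After op 7 (swap(3, 1)): offset=0, physical=[A,D,B,o,E], logical=[A,D,B,o,E]
After op 8 (replace(4, 'k')): offset=0, physical=[A,D,B,o,k], logical=[A,D,B,o,k]
After op 9 (rotate(-1)): offset=4, physical=[A,D,B,o,k], logical=[k,A,D,B,o]
After op 10 (rotate(+2)): offset=1, physical=[A,D,B,o,k], logical=[D,B,o,k,A]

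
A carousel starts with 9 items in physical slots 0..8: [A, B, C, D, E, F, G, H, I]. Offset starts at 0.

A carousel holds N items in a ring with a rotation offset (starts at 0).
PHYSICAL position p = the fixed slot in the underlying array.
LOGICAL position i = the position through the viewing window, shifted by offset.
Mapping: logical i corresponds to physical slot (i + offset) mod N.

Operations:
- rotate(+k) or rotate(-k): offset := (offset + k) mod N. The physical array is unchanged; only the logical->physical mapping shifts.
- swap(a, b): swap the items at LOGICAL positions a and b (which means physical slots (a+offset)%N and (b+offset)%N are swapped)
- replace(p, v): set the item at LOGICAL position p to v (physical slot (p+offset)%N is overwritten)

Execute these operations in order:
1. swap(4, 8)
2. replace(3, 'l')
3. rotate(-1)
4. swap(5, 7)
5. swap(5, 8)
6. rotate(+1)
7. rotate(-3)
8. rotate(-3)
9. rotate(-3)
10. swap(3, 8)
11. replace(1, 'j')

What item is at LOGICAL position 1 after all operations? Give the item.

Answer: j

Derivation:
After op 1 (swap(4, 8)): offset=0, physical=[A,B,C,D,I,F,G,H,E], logical=[A,B,C,D,I,F,G,H,E]
After op 2 (replace(3, 'l')): offset=0, physical=[A,B,C,l,I,F,G,H,E], logical=[A,B,C,l,I,F,G,H,E]
After op 3 (rotate(-1)): offset=8, physical=[A,B,C,l,I,F,G,H,E], logical=[E,A,B,C,l,I,F,G,H]
After op 4 (swap(5, 7)): offset=8, physical=[A,B,C,l,G,F,I,H,E], logical=[E,A,B,C,l,G,F,I,H]
After op 5 (swap(5, 8)): offset=8, physical=[A,B,C,l,H,F,I,G,E], logical=[E,A,B,C,l,H,F,I,G]
After op 6 (rotate(+1)): offset=0, physical=[A,B,C,l,H,F,I,G,E], logical=[A,B,C,l,H,F,I,G,E]
After op 7 (rotate(-3)): offset=6, physical=[A,B,C,l,H,F,I,G,E], logical=[I,G,E,A,B,C,l,H,F]
After op 8 (rotate(-3)): offset=3, physical=[A,B,C,l,H,F,I,G,E], logical=[l,H,F,I,G,E,A,B,C]
After op 9 (rotate(-3)): offset=0, physical=[A,B,C,l,H,F,I,G,E], logical=[A,B,C,l,H,F,I,G,E]
After op 10 (swap(3, 8)): offset=0, physical=[A,B,C,E,H,F,I,G,l], logical=[A,B,C,E,H,F,I,G,l]
After op 11 (replace(1, 'j')): offset=0, physical=[A,j,C,E,H,F,I,G,l], logical=[A,j,C,E,H,F,I,G,l]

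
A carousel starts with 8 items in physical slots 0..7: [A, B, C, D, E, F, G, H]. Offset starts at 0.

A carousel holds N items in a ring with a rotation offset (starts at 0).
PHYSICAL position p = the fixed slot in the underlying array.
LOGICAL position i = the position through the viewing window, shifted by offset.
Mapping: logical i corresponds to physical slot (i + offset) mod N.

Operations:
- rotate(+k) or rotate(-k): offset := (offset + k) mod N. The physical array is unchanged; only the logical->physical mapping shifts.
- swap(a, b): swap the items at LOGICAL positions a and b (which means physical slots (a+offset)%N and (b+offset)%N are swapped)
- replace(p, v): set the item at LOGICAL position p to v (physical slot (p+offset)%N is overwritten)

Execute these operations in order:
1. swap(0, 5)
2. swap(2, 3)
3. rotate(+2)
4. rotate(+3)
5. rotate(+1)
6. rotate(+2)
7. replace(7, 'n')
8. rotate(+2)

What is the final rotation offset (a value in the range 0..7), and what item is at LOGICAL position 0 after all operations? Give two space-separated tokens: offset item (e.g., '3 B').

Answer: 2 D

Derivation:
After op 1 (swap(0, 5)): offset=0, physical=[F,B,C,D,E,A,G,H], logical=[F,B,C,D,E,A,G,H]
After op 2 (swap(2, 3)): offset=0, physical=[F,B,D,C,E,A,G,H], logical=[F,B,D,C,E,A,G,H]
After op 3 (rotate(+2)): offset=2, physical=[F,B,D,C,E,A,G,H], logical=[D,C,E,A,G,H,F,B]
After op 4 (rotate(+3)): offset=5, physical=[F,B,D,C,E,A,G,H], logical=[A,G,H,F,B,D,C,E]
After op 5 (rotate(+1)): offset=6, physical=[F,B,D,C,E,A,G,H], logical=[G,H,F,B,D,C,E,A]
After op 6 (rotate(+2)): offset=0, physical=[F,B,D,C,E,A,G,H], logical=[F,B,D,C,E,A,G,H]
After op 7 (replace(7, 'n')): offset=0, physical=[F,B,D,C,E,A,G,n], logical=[F,B,D,C,E,A,G,n]
After op 8 (rotate(+2)): offset=2, physical=[F,B,D,C,E,A,G,n], logical=[D,C,E,A,G,n,F,B]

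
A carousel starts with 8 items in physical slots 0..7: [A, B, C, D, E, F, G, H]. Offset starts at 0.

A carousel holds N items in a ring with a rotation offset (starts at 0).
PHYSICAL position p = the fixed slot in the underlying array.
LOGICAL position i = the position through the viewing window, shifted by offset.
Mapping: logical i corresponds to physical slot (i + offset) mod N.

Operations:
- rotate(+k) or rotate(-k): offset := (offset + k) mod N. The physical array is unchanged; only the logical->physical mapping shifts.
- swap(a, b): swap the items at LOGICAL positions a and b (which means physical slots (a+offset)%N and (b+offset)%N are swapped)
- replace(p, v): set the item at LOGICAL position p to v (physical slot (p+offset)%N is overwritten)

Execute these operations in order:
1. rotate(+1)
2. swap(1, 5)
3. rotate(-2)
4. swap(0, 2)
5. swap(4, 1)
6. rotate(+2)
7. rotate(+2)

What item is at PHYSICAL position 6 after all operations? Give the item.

After op 1 (rotate(+1)): offset=1, physical=[A,B,C,D,E,F,G,H], logical=[B,C,D,E,F,G,H,A]
After op 2 (swap(1, 5)): offset=1, physical=[A,B,G,D,E,F,C,H], logical=[B,G,D,E,F,C,H,A]
After op 3 (rotate(-2)): offset=7, physical=[A,B,G,D,E,F,C,H], logical=[H,A,B,G,D,E,F,C]
After op 4 (swap(0, 2)): offset=7, physical=[A,H,G,D,E,F,C,B], logical=[B,A,H,G,D,E,F,C]
After op 5 (swap(4, 1)): offset=7, physical=[D,H,G,A,E,F,C,B], logical=[B,D,H,G,A,E,F,C]
After op 6 (rotate(+2)): offset=1, physical=[D,H,G,A,E,F,C,B], logical=[H,G,A,E,F,C,B,D]
After op 7 (rotate(+2)): offset=3, physical=[D,H,G,A,E,F,C,B], logical=[A,E,F,C,B,D,H,G]

Answer: C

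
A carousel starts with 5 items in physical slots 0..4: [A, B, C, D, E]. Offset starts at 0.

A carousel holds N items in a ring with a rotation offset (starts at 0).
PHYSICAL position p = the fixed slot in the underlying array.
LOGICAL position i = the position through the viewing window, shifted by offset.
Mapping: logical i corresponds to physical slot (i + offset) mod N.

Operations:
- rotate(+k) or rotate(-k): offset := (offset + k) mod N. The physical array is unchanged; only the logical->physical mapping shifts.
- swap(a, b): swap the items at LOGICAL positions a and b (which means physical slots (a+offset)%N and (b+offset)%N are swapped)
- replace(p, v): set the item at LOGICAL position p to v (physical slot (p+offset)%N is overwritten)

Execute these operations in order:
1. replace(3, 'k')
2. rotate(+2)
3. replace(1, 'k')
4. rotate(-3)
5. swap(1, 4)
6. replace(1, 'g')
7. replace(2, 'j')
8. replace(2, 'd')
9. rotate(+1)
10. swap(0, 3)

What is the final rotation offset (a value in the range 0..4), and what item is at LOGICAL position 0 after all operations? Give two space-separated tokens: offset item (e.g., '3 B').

Answer: 0 A

Derivation:
After op 1 (replace(3, 'k')): offset=0, physical=[A,B,C,k,E], logical=[A,B,C,k,E]
After op 2 (rotate(+2)): offset=2, physical=[A,B,C,k,E], logical=[C,k,E,A,B]
After op 3 (replace(1, 'k')): offset=2, physical=[A,B,C,k,E], logical=[C,k,E,A,B]
After op 4 (rotate(-3)): offset=4, physical=[A,B,C,k,E], logical=[E,A,B,C,k]
After op 5 (swap(1, 4)): offset=4, physical=[k,B,C,A,E], logical=[E,k,B,C,A]
After op 6 (replace(1, 'g')): offset=4, physical=[g,B,C,A,E], logical=[E,g,B,C,A]
After op 7 (replace(2, 'j')): offset=4, physical=[g,j,C,A,E], logical=[E,g,j,C,A]
After op 8 (replace(2, 'd')): offset=4, physical=[g,d,C,A,E], logical=[E,g,d,C,A]
After op 9 (rotate(+1)): offset=0, physical=[g,d,C,A,E], logical=[g,d,C,A,E]
After op 10 (swap(0, 3)): offset=0, physical=[A,d,C,g,E], logical=[A,d,C,g,E]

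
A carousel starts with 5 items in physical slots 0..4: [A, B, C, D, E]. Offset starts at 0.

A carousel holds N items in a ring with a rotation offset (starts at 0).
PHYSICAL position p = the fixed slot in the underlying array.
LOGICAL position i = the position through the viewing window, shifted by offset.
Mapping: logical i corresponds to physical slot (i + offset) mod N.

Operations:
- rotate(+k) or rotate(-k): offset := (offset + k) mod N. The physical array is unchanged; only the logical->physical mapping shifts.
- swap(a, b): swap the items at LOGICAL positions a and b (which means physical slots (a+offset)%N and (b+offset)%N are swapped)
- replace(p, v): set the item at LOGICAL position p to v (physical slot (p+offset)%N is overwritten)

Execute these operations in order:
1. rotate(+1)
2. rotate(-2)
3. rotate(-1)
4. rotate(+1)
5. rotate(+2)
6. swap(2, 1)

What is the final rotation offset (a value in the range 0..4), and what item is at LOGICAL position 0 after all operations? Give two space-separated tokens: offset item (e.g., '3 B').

After op 1 (rotate(+1)): offset=1, physical=[A,B,C,D,E], logical=[B,C,D,E,A]
After op 2 (rotate(-2)): offset=4, physical=[A,B,C,D,E], logical=[E,A,B,C,D]
After op 3 (rotate(-1)): offset=3, physical=[A,B,C,D,E], logical=[D,E,A,B,C]
After op 4 (rotate(+1)): offset=4, physical=[A,B,C,D,E], logical=[E,A,B,C,D]
After op 5 (rotate(+2)): offset=1, physical=[A,B,C,D,E], logical=[B,C,D,E,A]
After op 6 (swap(2, 1)): offset=1, physical=[A,B,D,C,E], logical=[B,D,C,E,A]

Answer: 1 B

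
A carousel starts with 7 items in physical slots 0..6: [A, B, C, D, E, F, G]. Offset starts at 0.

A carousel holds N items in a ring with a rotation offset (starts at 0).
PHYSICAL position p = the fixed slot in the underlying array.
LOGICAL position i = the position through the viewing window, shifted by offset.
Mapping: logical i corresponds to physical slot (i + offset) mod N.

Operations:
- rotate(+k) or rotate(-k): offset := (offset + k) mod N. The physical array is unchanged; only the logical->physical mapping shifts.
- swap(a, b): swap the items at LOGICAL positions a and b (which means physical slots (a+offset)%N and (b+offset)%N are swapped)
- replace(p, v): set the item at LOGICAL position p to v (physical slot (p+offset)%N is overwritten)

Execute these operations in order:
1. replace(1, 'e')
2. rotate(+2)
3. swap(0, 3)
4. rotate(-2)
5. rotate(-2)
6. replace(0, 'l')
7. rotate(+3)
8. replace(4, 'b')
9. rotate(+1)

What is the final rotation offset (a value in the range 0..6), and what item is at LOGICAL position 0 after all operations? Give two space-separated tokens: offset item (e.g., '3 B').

After op 1 (replace(1, 'e')): offset=0, physical=[A,e,C,D,E,F,G], logical=[A,e,C,D,E,F,G]
After op 2 (rotate(+2)): offset=2, physical=[A,e,C,D,E,F,G], logical=[C,D,E,F,G,A,e]
After op 3 (swap(0, 3)): offset=2, physical=[A,e,F,D,E,C,G], logical=[F,D,E,C,G,A,e]
After op 4 (rotate(-2)): offset=0, physical=[A,e,F,D,E,C,G], logical=[A,e,F,D,E,C,G]
After op 5 (rotate(-2)): offset=5, physical=[A,e,F,D,E,C,G], logical=[C,G,A,e,F,D,E]
After op 6 (replace(0, 'l')): offset=5, physical=[A,e,F,D,E,l,G], logical=[l,G,A,e,F,D,E]
After op 7 (rotate(+3)): offset=1, physical=[A,e,F,D,E,l,G], logical=[e,F,D,E,l,G,A]
After op 8 (replace(4, 'b')): offset=1, physical=[A,e,F,D,E,b,G], logical=[e,F,D,E,b,G,A]
After op 9 (rotate(+1)): offset=2, physical=[A,e,F,D,E,b,G], logical=[F,D,E,b,G,A,e]

Answer: 2 F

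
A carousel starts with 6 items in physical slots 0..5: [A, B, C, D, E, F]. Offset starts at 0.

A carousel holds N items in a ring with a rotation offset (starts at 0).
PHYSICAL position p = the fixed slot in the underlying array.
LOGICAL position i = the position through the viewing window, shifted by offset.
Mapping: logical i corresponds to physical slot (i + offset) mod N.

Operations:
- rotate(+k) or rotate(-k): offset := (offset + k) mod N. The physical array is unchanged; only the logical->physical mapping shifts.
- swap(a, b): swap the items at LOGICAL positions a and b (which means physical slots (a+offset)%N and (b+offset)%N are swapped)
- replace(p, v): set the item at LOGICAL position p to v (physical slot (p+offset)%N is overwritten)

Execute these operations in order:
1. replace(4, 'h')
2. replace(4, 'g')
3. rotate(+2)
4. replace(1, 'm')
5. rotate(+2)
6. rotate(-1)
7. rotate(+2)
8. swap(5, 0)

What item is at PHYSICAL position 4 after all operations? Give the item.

After op 1 (replace(4, 'h')): offset=0, physical=[A,B,C,D,h,F], logical=[A,B,C,D,h,F]
After op 2 (replace(4, 'g')): offset=0, physical=[A,B,C,D,g,F], logical=[A,B,C,D,g,F]
After op 3 (rotate(+2)): offset=2, physical=[A,B,C,D,g,F], logical=[C,D,g,F,A,B]
After op 4 (replace(1, 'm')): offset=2, physical=[A,B,C,m,g,F], logical=[C,m,g,F,A,B]
After op 5 (rotate(+2)): offset=4, physical=[A,B,C,m,g,F], logical=[g,F,A,B,C,m]
After op 6 (rotate(-1)): offset=3, physical=[A,B,C,m,g,F], logical=[m,g,F,A,B,C]
After op 7 (rotate(+2)): offset=5, physical=[A,B,C,m,g,F], logical=[F,A,B,C,m,g]
After op 8 (swap(5, 0)): offset=5, physical=[A,B,C,m,F,g], logical=[g,A,B,C,m,F]

Answer: F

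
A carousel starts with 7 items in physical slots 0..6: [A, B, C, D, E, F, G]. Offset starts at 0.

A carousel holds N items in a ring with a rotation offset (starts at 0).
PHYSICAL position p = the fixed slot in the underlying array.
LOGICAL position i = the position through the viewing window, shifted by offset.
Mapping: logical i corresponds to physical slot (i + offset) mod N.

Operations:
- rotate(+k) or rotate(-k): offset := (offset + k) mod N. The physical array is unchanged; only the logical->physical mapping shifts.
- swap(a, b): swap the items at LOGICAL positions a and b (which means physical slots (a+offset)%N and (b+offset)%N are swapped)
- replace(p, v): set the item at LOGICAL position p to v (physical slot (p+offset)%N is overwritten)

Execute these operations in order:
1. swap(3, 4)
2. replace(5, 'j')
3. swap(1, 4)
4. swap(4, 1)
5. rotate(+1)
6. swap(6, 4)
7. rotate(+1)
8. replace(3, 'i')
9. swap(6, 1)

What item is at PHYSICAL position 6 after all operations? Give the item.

After op 1 (swap(3, 4)): offset=0, physical=[A,B,C,E,D,F,G], logical=[A,B,C,E,D,F,G]
After op 2 (replace(5, 'j')): offset=0, physical=[A,B,C,E,D,j,G], logical=[A,B,C,E,D,j,G]
After op 3 (swap(1, 4)): offset=0, physical=[A,D,C,E,B,j,G], logical=[A,D,C,E,B,j,G]
After op 4 (swap(4, 1)): offset=0, physical=[A,B,C,E,D,j,G], logical=[A,B,C,E,D,j,G]
After op 5 (rotate(+1)): offset=1, physical=[A,B,C,E,D,j,G], logical=[B,C,E,D,j,G,A]
After op 6 (swap(6, 4)): offset=1, physical=[j,B,C,E,D,A,G], logical=[B,C,E,D,A,G,j]
After op 7 (rotate(+1)): offset=2, physical=[j,B,C,E,D,A,G], logical=[C,E,D,A,G,j,B]
After op 8 (replace(3, 'i')): offset=2, physical=[j,B,C,E,D,i,G], logical=[C,E,D,i,G,j,B]
After op 9 (swap(6, 1)): offset=2, physical=[j,E,C,B,D,i,G], logical=[C,B,D,i,G,j,E]

Answer: G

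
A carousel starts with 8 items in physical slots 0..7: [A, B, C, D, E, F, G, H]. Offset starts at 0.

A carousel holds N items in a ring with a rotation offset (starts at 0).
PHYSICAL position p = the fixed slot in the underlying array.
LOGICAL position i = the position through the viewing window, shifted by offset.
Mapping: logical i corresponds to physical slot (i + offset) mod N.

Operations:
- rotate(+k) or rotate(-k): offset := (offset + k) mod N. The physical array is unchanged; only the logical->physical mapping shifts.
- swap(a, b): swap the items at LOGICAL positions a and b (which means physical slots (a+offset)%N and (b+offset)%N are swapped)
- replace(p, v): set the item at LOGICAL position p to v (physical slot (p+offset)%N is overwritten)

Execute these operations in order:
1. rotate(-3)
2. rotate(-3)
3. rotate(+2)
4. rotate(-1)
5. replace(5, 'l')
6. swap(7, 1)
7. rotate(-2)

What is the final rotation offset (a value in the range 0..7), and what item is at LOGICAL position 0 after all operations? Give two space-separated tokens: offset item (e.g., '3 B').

After op 1 (rotate(-3)): offset=5, physical=[A,B,C,D,E,F,G,H], logical=[F,G,H,A,B,C,D,E]
After op 2 (rotate(-3)): offset=2, physical=[A,B,C,D,E,F,G,H], logical=[C,D,E,F,G,H,A,B]
After op 3 (rotate(+2)): offset=4, physical=[A,B,C,D,E,F,G,H], logical=[E,F,G,H,A,B,C,D]
After op 4 (rotate(-1)): offset=3, physical=[A,B,C,D,E,F,G,H], logical=[D,E,F,G,H,A,B,C]
After op 5 (replace(5, 'l')): offset=3, physical=[l,B,C,D,E,F,G,H], logical=[D,E,F,G,H,l,B,C]
After op 6 (swap(7, 1)): offset=3, physical=[l,B,E,D,C,F,G,H], logical=[D,C,F,G,H,l,B,E]
After op 7 (rotate(-2)): offset=1, physical=[l,B,E,D,C,F,G,H], logical=[B,E,D,C,F,G,H,l]

Answer: 1 B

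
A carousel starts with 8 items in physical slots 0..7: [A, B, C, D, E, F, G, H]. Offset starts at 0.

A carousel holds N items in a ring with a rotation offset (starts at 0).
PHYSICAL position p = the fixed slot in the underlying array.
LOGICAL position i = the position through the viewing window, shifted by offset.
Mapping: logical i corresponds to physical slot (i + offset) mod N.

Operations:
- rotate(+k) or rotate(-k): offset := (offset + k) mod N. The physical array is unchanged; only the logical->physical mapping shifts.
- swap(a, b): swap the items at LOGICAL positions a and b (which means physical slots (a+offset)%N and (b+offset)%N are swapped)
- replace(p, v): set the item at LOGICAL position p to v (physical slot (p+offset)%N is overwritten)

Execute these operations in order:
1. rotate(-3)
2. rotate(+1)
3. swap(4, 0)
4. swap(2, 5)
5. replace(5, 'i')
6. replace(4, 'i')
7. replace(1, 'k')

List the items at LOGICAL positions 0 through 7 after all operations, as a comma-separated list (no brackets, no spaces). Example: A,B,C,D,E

Answer: C,k,D,B,i,i,E,F

Derivation:
After op 1 (rotate(-3)): offset=5, physical=[A,B,C,D,E,F,G,H], logical=[F,G,H,A,B,C,D,E]
After op 2 (rotate(+1)): offset=6, physical=[A,B,C,D,E,F,G,H], logical=[G,H,A,B,C,D,E,F]
After op 3 (swap(4, 0)): offset=6, physical=[A,B,G,D,E,F,C,H], logical=[C,H,A,B,G,D,E,F]
After op 4 (swap(2, 5)): offset=6, physical=[D,B,G,A,E,F,C,H], logical=[C,H,D,B,G,A,E,F]
After op 5 (replace(5, 'i')): offset=6, physical=[D,B,G,i,E,F,C,H], logical=[C,H,D,B,G,i,E,F]
After op 6 (replace(4, 'i')): offset=6, physical=[D,B,i,i,E,F,C,H], logical=[C,H,D,B,i,i,E,F]
After op 7 (replace(1, 'k')): offset=6, physical=[D,B,i,i,E,F,C,k], logical=[C,k,D,B,i,i,E,F]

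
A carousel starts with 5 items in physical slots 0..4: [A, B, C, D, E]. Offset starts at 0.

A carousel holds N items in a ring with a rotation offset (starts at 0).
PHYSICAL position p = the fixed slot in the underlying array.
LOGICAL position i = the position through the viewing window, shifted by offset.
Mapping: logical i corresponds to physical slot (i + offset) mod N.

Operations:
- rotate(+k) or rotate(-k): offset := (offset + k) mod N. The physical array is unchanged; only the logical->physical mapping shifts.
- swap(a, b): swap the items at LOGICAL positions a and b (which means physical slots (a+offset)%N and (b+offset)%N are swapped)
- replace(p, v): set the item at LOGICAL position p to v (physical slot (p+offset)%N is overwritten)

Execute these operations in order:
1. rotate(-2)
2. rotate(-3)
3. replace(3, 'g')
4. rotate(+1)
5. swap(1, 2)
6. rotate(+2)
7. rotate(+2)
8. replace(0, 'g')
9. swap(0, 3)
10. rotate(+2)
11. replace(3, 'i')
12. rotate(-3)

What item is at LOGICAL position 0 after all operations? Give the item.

After op 1 (rotate(-2)): offset=3, physical=[A,B,C,D,E], logical=[D,E,A,B,C]
After op 2 (rotate(-3)): offset=0, physical=[A,B,C,D,E], logical=[A,B,C,D,E]
After op 3 (replace(3, 'g')): offset=0, physical=[A,B,C,g,E], logical=[A,B,C,g,E]
After op 4 (rotate(+1)): offset=1, physical=[A,B,C,g,E], logical=[B,C,g,E,A]
After op 5 (swap(1, 2)): offset=1, physical=[A,B,g,C,E], logical=[B,g,C,E,A]
After op 6 (rotate(+2)): offset=3, physical=[A,B,g,C,E], logical=[C,E,A,B,g]
After op 7 (rotate(+2)): offset=0, physical=[A,B,g,C,E], logical=[A,B,g,C,E]
After op 8 (replace(0, 'g')): offset=0, physical=[g,B,g,C,E], logical=[g,B,g,C,E]
After op 9 (swap(0, 3)): offset=0, physical=[C,B,g,g,E], logical=[C,B,g,g,E]
After op 10 (rotate(+2)): offset=2, physical=[C,B,g,g,E], logical=[g,g,E,C,B]
After op 11 (replace(3, 'i')): offset=2, physical=[i,B,g,g,E], logical=[g,g,E,i,B]
After op 12 (rotate(-3)): offset=4, physical=[i,B,g,g,E], logical=[E,i,B,g,g]

Answer: E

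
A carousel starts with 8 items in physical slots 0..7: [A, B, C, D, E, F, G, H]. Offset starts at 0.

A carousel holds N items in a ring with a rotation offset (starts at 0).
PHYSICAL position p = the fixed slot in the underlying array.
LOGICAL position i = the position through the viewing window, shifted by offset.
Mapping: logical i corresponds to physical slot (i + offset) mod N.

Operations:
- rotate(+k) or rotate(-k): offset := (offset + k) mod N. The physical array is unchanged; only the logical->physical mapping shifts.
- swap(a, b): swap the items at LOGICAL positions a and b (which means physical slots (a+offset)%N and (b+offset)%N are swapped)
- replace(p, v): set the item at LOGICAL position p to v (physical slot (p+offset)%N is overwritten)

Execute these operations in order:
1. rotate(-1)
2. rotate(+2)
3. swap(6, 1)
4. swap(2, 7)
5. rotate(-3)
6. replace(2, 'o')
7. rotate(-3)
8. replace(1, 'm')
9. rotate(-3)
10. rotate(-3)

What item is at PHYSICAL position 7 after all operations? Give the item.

Answer: C

Derivation:
After op 1 (rotate(-1)): offset=7, physical=[A,B,C,D,E,F,G,H], logical=[H,A,B,C,D,E,F,G]
After op 2 (rotate(+2)): offset=1, physical=[A,B,C,D,E,F,G,H], logical=[B,C,D,E,F,G,H,A]
After op 3 (swap(6, 1)): offset=1, physical=[A,B,H,D,E,F,G,C], logical=[B,H,D,E,F,G,C,A]
After op 4 (swap(2, 7)): offset=1, physical=[D,B,H,A,E,F,G,C], logical=[B,H,A,E,F,G,C,D]
After op 5 (rotate(-3)): offset=6, physical=[D,B,H,A,E,F,G,C], logical=[G,C,D,B,H,A,E,F]
After op 6 (replace(2, 'o')): offset=6, physical=[o,B,H,A,E,F,G,C], logical=[G,C,o,B,H,A,E,F]
After op 7 (rotate(-3)): offset=3, physical=[o,B,H,A,E,F,G,C], logical=[A,E,F,G,C,o,B,H]
After op 8 (replace(1, 'm')): offset=3, physical=[o,B,H,A,m,F,G,C], logical=[A,m,F,G,C,o,B,H]
After op 9 (rotate(-3)): offset=0, physical=[o,B,H,A,m,F,G,C], logical=[o,B,H,A,m,F,G,C]
After op 10 (rotate(-3)): offset=5, physical=[o,B,H,A,m,F,G,C], logical=[F,G,C,o,B,H,A,m]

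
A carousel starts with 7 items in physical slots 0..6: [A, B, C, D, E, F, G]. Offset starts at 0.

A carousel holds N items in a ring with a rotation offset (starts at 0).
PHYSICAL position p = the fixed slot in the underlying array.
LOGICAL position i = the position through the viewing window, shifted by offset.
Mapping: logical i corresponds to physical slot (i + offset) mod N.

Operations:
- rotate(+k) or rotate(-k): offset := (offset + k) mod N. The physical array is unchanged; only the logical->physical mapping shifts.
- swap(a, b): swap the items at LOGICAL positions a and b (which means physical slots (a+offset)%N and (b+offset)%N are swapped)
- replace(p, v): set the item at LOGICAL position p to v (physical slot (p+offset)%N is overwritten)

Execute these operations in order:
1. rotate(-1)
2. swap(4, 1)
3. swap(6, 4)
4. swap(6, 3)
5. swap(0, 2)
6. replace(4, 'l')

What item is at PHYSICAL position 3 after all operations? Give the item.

Answer: l

Derivation:
After op 1 (rotate(-1)): offset=6, physical=[A,B,C,D,E,F,G], logical=[G,A,B,C,D,E,F]
After op 2 (swap(4, 1)): offset=6, physical=[D,B,C,A,E,F,G], logical=[G,D,B,C,A,E,F]
After op 3 (swap(6, 4)): offset=6, physical=[D,B,C,F,E,A,G], logical=[G,D,B,C,F,E,A]
After op 4 (swap(6, 3)): offset=6, physical=[D,B,A,F,E,C,G], logical=[G,D,B,A,F,E,C]
After op 5 (swap(0, 2)): offset=6, physical=[D,G,A,F,E,C,B], logical=[B,D,G,A,F,E,C]
After op 6 (replace(4, 'l')): offset=6, physical=[D,G,A,l,E,C,B], logical=[B,D,G,A,l,E,C]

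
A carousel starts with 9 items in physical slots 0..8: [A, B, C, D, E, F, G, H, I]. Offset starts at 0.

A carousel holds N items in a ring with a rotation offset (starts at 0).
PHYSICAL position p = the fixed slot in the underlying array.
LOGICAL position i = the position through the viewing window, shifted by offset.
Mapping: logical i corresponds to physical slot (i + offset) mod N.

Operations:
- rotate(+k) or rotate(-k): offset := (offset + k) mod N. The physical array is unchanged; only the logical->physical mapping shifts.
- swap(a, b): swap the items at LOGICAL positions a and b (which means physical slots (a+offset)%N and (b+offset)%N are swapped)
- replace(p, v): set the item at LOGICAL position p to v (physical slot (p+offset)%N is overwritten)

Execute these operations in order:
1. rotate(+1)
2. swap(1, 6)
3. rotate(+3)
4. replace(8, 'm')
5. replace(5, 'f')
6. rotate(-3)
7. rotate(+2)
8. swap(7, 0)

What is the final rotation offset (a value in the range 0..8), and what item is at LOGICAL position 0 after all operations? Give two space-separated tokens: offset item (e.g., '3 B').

After op 1 (rotate(+1)): offset=1, physical=[A,B,C,D,E,F,G,H,I], logical=[B,C,D,E,F,G,H,I,A]
After op 2 (swap(1, 6)): offset=1, physical=[A,B,H,D,E,F,G,C,I], logical=[B,H,D,E,F,G,C,I,A]
After op 3 (rotate(+3)): offset=4, physical=[A,B,H,D,E,F,G,C,I], logical=[E,F,G,C,I,A,B,H,D]
After op 4 (replace(8, 'm')): offset=4, physical=[A,B,H,m,E,F,G,C,I], logical=[E,F,G,C,I,A,B,H,m]
After op 5 (replace(5, 'f')): offset=4, physical=[f,B,H,m,E,F,G,C,I], logical=[E,F,G,C,I,f,B,H,m]
After op 6 (rotate(-3)): offset=1, physical=[f,B,H,m,E,F,G,C,I], logical=[B,H,m,E,F,G,C,I,f]
After op 7 (rotate(+2)): offset=3, physical=[f,B,H,m,E,F,G,C,I], logical=[m,E,F,G,C,I,f,B,H]
After op 8 (swap(7, 0)): offset=3, physical=[f,m,H,B,E,F,G,C,I], logical=[B,E,F,G,C,I,f,m,H]

Answer: 3 B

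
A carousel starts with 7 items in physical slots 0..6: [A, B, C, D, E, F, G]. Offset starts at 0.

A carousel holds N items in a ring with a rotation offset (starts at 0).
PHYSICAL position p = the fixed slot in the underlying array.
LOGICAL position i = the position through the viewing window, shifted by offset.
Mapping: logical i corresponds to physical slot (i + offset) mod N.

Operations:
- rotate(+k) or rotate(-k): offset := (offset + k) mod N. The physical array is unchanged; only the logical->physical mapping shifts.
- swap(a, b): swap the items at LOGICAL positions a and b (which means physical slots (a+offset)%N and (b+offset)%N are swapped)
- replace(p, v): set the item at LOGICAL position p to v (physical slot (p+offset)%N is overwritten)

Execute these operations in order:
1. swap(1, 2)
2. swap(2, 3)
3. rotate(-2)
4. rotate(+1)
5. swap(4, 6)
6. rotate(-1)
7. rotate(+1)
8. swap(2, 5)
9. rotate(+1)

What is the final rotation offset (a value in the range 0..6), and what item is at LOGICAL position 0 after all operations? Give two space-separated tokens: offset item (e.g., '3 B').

After op 1 (swap(1, 2)): offset=0, physical=[A,C,B,D,E,F,G], logical=[A,C,B,D,E,F,G]
After op 2 (swap(2, 3)): offset=0, physical=[A,C,D,B,E,F,G], logical=[A,C,D,B,E,F,G]
After op 3 (rotate(-2)): offset=5, physical=[A,C,D,B,E,F,G], logical=[F,G,A,C,D,B,E]
After op 4 (rotate(+1)): offset=6, physical=[A,C,D,B,E,F,G], logical=[G,A,C,D,B,E,F]
After op 5 (swap(4, 6)): offset=6, physical=[A,C,D,F,E,B,G], logical=[G,A,C,D,F,E,B]
After op 6 (rotate(-1)): offset=5, physical=[A,C,D,F,E,B,G], logical=[B,G,A,C,D,F,E]
After op 7 (rotate(+1)): offset=6, physical=[A,C,D,F,E,B,G], logical=[G,A,C,D,F,E,B]
After op 8 (swap(2, 5)): offset=6, physical=[A,E,D,F,C,B,G], logical=[G,A,E,D,F,C,B]
After op 9 (rotate(+1)): offset=0, physical=[A,E,D,F,C,B,G], logical=[A,E,D,F,C,B,G]

Answer: 0 A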